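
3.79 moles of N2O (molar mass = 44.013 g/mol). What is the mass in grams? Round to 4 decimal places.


mass = n * M
mass = 3.79 * 44.013
mass = 166.80927 g, rounded to 4 dp:

166.8093 g


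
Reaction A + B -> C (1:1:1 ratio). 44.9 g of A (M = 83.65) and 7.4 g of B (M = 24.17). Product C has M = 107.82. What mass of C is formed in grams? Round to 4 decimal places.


Find moles of each reactant; the smaller value is the limiting reagent in a 1:1:1 reaction, so moles_C equals moles of the limiter.
n_A = mass_A / M_A = 44.9 / 83.65 = 0.53676 mol
n_B = mass_B / M_B = 7.4 / 24.17 = 0.306165 mol
Limiting reagent: B (smaller), n_limiting = 0.306165 mol
mass_C = n_limiting * M_C = 0.306165 * 107.82
mass_C = 33.0107103 g, rounded to 4 dp:

33.0107 g


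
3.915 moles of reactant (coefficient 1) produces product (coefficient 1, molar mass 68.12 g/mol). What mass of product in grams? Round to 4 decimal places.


Use the coefficient ratio to convert reactant moles to product moles, then multiply by the product's molar mass.
moles_P = moles_R * (coeff_P / coeff_R) = 3.915 * (1/1) = 3.915
mass_P = moles_P * M_P = 3.915 * 68.12
mass_P = 266.6898 g, rounded to 4 dp:

266.6898 g


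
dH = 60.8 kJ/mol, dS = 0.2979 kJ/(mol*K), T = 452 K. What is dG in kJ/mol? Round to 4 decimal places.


Gibbs: dG = dH - T*dS (consistent units, dS already in kJ/(mol*K)).
T*dS = 452 * 0.2979 = 134.6508
dG = 60.8 - (134.6508)
dG = -73.8508 kJ/mol, rounded to 4 dp:

-73.8508 kJ/mol


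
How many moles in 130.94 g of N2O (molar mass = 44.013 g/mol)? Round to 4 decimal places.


n = mass / M
n = 130.94 / 44.013
n = 2.9750301 mol, rounded to 4 dp:

2.9750 mol


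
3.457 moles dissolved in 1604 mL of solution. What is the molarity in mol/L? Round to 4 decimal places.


Convert volume to liters: V_L = V_mL / 1000.
V_L = 1604 / 1000 = 1.604 L
M = n / V_L = 3.457 / 1.604
M = 2.15523691 mol/L, rounded to 4 dp:

2.1552 mol/L


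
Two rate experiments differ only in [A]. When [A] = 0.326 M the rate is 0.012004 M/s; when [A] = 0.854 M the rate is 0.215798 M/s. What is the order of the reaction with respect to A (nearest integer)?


Rate is proportional to [A]^n, so rate2/rate1 = ([A]2/[A]1)^n. Take logs to solve for n.
rate2/rate1 = 0.215798 / 0.012004 = 17.9772
[A]2/[A]1 = 0.854 / 0.326 = 2.6196
n = ln(17.9772) / ln(2.6196) = 3.0
Nearest integer order:

3


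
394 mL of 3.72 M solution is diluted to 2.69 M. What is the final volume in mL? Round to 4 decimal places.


Dilution: M1*V1 = M2*V2, solve for V2.
V2 = M1*V1 / M2
V2 = 3.72 * 394 / 2.69
V2 = 1465.68 / 2.69
V2 = 544.86245353 mL, rounded to 4 dp:

544.8625 mL


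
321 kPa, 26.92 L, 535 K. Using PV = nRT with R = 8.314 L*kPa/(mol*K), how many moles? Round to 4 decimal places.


PV = nRT, solve for n = PV / (RT).
PV = 321 * 26.92 = 8641.32
RT = 8.314 * 535 = 4447.99
n = 8641.32 / 4447.99
n = 1.94274717 mol, rounded to 4 dp:

1.9427 mol


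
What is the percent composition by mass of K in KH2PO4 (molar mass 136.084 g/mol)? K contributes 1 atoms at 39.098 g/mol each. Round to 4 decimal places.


pct = 100 * (n_elem * M_elem) / M_total
mass_contribution = 1 * 39.098 = 39.098 g/mol
pct = 100 * 39.098 / 136.084
pct = 28.73078393 %, rounded to 4 dp:

28.7308 %


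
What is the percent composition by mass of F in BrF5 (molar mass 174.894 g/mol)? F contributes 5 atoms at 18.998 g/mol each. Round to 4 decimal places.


pct = 100 * (n_elem * M_elem) / M_total
mass_contribution = 5 * 18.998 = 94.99 g/mol
pct = 100 * 94.99 / 174.894
pct = 54.3128981 %, rounded to 4 dp:

54.3129 %


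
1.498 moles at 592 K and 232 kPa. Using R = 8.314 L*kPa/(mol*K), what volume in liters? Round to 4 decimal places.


PV = nRT, solve for V = nRT / P.
nRT = 1.498 * 8.314 * 592 = 7372.9882
V = 7372.9882 / 232
V = 31.78012155 L, rounded to 4 dp:

31.7801 L


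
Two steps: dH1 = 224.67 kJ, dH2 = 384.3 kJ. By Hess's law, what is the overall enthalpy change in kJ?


Hess's law: enthalpy is a state function, so add the step enthalpies.
dH_total = dH1 + dH2 = 224.67 + (384.3)
dH_total = 608.97 kJ:

608.97 kJ


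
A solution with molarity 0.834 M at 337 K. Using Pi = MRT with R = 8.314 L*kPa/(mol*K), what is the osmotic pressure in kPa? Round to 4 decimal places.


Osmotic pressure (van't Hoff): Pi = M*R*T.
RT = 8.314 * 337 = 2801.818
Pi = 0.834 * 2801.818
Pi = 2336.716212 kPa, rounded to 4 dp:

2336.7162 kPa


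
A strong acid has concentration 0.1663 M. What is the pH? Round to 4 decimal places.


A strong acid dissociates completely, so [H+] equals the given concentration.
pH = -log10([H+]) = -log10(0.1663)
pH = 0.77910775, rounded to 4 dp:

0.7791


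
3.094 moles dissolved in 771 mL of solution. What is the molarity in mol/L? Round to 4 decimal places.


Convert volume to liters: V_L = V_mL / 1000.
V_L = 771 / 1000 = 0.771 L
M = n / V_L = 3.094 / 0.771
M = 4.01297017 mol/L, rounded to 4 dp:

4.0130 mol/L


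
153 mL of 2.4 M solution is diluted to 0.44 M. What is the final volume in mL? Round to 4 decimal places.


Dilution: M1*V1 = M2*V2, solve for V2.
V2 = M1*V1 / M2
V2 = 2.4 * 153 / 0.44
V2 = 367.2 / 0.44
V2 = 834.54545455 mL, rounded to 4 dp:

834.5455 mL


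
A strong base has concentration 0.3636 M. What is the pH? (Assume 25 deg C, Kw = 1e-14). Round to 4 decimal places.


A strong base dissociates completely, so [OH-] equals the given concentration.
pOH = -log10([OH-]) = -log10(0.3636) = 0.439376
pH = 14 - pOH = 14 - 0.439376
pH = 13.560624, rounded to 4 dp:

13.5606


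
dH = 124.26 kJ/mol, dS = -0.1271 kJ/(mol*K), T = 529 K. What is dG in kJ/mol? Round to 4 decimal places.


Gibbs: dG = dH - T*dS (consistent units, dS already in kJ/(mol*K)).
T*dS = 529 * -0.1271 = -67.2359
dG = 124.26 - (-67.2359)
dG = 191.4959 kJ/mol, rounded to 4 dp:

191.4959 kJ/mol


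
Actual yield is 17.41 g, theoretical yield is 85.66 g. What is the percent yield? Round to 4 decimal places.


% yield = 100 * actual / theoretical
% yield = 100 * 17.41 / 85.66
% yield = 20.32453887 %, rounded to 4 dp:

20.3245 %


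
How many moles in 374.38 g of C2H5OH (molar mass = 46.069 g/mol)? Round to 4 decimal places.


n = mass / M
n = 374.38 / 46.069
n = 8.12650589 mol, rounded to 4 dp:

8.1265 mol


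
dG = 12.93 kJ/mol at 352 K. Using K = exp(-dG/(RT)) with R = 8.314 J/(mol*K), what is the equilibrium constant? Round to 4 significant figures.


dG is in kJ/mol; multiply by 1000 to match R in J/(mol*K).
RT = 8.314 * 352 = 2926.528 J/mol
exponent = -dG*1000 / (RT) = -(12.93*1000) / 2926.528 = -4.41820478
K = exp(-4.41820478)
K = 0.012055856, rounded to 4 significant figures:

0.01206


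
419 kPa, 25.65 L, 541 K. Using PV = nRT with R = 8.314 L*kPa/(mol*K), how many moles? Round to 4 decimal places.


PV = nRT, solve for n = PV / (RT).
PV = 419 * 25.65 = 10747.35
RT = 8.314 * 541 = 4497.874
n = 10747.35 / 4497.874
n = 2.38942887 mol, rounded to 4 dp:

2.3894 mol


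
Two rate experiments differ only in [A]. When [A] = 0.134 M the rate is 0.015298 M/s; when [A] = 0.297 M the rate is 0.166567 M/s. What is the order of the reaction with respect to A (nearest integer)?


Rate is proportional to [A]^n, so rate2/rate1 = ([A]2/[A]1)^n. Take logs to solve for n.
rate2/rate1 = 0.166567 / 0.015298 = 10.8882
[A]2/[A]1 = 0.297 / 0.134 = 2.2164
n = ln(10.8882) / ln(2.2164) = 3.0
Nearest integer order:

3


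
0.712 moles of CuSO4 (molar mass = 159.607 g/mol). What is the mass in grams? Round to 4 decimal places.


mass = n * M
mass = 0.712 * 159.607
mass = 113.640184 g, rounded to 4 dp:

113.6402 g


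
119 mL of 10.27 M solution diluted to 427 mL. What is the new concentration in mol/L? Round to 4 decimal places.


Dilution: M1*V1 = M2*V2, solve for M2.
M2 = M1*V1 / V2
M2 = 10.27 * 119 / 427
M2 = 1222.13 / 427
M2 = 2.86213115 mol/L, rounded to 4 dp:

2.8621 mol/L


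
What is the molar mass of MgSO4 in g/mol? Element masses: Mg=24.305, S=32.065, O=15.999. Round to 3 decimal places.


M = sum(count * atomic_mass) over atoms.
M = 1*24.305 + 1*32.065 + 4*15.999
M = 24.305 + 32.065 + 63.996
M = 120.366 g/mol, rounded to 3 dp:

120.366 g/mol


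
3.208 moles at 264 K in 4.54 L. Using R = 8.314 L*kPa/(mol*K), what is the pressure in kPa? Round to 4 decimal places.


PV = nRT, solve for P = nRT / V.
nRT = 3.208 * 8.314 * 264 = 7041.2264
P = 7041.2264 / 4.54
P = 1550.93092511 kPa, rounded to 4 dp:

1550.9309 kPa


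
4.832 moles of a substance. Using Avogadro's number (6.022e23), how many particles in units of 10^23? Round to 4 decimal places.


N = n * NA, then divide by 1e23 for the requested units.
N / 1e23 = n * 6.022
N / 1e23 = 4.832 * 6.022
N / 1e23 = 29.098304, rounded to 4 dp:

29.0983


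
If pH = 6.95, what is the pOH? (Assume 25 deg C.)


At 25 deg C, pH + pOH = 14.
pOH = 14 - pH = 14 - 6.95
pOH = 7.05:

7.05


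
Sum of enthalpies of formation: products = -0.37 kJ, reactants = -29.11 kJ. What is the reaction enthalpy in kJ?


dH_rxn = sum(dH_f products) - sum(dH_f reactants)
dH_rxn = -0.37 - (-29.11)
dH_rxn = 28.74 kJ:

28.74 kJ


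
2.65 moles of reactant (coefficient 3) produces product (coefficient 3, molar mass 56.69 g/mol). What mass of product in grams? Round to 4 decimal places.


Use the coefficient ratio to convert reactant moles to product moles, then multiply by the product's molar mass.
moles_P = moles_R * (coeff_P / coeff_R) = 2.65 * (3/3) = 2.65
mass_P = moles_P * M_P = 2.65 * 56.69
mass_P = 150.2285 g, rounded to 4 dp:

150.2285 g


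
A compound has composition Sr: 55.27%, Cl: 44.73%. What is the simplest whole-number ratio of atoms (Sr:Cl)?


Assume 100 g of compound, divide each mass% by atomic mass to get moles, then normalize by the smallest to get a raw atom ratio.
Moles per 100 g: Sr: 55.27/87.62 = 0.6308, Cl: 44.73/35.453 = 1.2617
Raw ratio (divide by min = 0.6308): Sr: 1.0, Cl: 2.0
Multiply by 1 to clear fractions: Sr: 1.0 ~= 1, Cl: 2.0 ~= 2
Reduce by GCD to get the simplest whole-number ratio:

1:2


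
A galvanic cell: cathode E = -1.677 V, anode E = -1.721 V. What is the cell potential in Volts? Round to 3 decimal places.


Standard cell potential: E_cell = E_cathode - E_anode.
E_cell = -1.677 - (-1.721)
E_cell = 0.044 V, rounded to 3 dp:

0.044 V


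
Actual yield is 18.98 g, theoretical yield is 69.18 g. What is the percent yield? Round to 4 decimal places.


% yield = 100 * actual / theoretical
% yield = 100 * 18.98 / 69.18
% yield = 27.43567505 %, rounded to 4 dp:

27.4357 %


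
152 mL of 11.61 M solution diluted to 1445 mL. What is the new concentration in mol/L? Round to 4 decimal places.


Dilution: M1*V1 = M2*V2, solve for M2.
M2 = M1*V1 / V2
M2 = 11.61 * 152 / 1445
M2 = 1764.72 / 1445
M2 = 1.22125952 mol/L, rounded to 4 dp:

1.2213 mol/L


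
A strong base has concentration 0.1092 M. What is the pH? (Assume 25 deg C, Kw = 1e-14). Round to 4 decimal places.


A strong base dissociates completely, so [OH-] equals the given concentration.
pOH = -log10([OH-]) = -log10(0.1092) = 0.961777
pH = 14 - pOH = 14 - 0.961777
pH = 13.038223, rounded to 4 dp:

13.0382


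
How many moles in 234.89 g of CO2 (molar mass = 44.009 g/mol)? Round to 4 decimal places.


n = mass / M
n = 234.89 / 44.009
n = 5.33731737 mol, rounded to 4 dp:

5.3373 mol


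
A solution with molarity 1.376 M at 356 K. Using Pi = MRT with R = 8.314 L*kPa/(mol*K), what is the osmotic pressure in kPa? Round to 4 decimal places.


Osmotic pressure (van't Hoff): Pi = M*R*T.
RT = 8.314 * 356 = 2959.784
Pi = 1.376 * 2959.784
Pi = 4072.662784 kPa, rounded to 4 dp:

4072.6628 kPa


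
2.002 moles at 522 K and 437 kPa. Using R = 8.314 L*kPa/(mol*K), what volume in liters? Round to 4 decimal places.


PV = nRT, solve for V = nRT / P.
nRT = 2.002 * 8.314 * 522 = 8688.4958
V = 8688.4958 / 437
V = 19.88214142 L, rounded to 4 dp:

19.8821 L


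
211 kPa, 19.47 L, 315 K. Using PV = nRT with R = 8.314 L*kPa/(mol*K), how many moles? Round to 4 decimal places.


PV = nRT, solve for n = PV / (RT).
PV = 211 * 19.47 = 4108.17
RT = 8.314 * 315 = 2618.91
n = 4108.17 / 2618.91
n = 1.56865643 mol, rounded to 4 dp:

1.5687 mol


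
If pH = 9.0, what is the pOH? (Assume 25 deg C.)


At 25 deg C, pH + pOH = 14.
pOH = 14 - pH = 14 - 9.0
pOH = 5.0:

5.00


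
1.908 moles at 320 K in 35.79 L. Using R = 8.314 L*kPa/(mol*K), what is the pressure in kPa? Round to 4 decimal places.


PV = nRT, solve for P = nRT / V.
nRT = 1.908 * 8.314 * 320 = 5076.1958
P = 5076.1958 / 35.79
P = 141.83279687 kPa, rounded to 4 dp:

141.8328 kPa


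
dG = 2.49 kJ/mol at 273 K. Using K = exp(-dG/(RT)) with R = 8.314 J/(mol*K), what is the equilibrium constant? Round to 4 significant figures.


dG is in kJ/mol; multiply by 1000 to match R in J/(mol*K).
RT = 8.314 * 273 = 2269.722 J/mol
exponent = -dG*1000 / (RT) = -(2.49*1000) / 2269.722 = -1.09705065
K = exp(-1.09705065)
K = 0.33385429, rounded to 4 significant figures:

0.3339


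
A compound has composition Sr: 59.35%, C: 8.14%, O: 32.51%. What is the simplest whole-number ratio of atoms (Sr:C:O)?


Assume 100 g of compound, divide each mass% by atomic mass to get moles, then normalize by the smallest to get a raw atom ratio.
Moles per 100 g: Sr: 59.35/87.62 = 0.6774, C: 8.14/12.011 = 0.6777, O: 32.51/15.999 = 2.032
Raw ratio (divide by min = 0.6774): Sr: 1.0, C: 1.001, O: 3.0
Multiply by 1 to clear fractions: Sr: 1.0 ~= 1, C: 1.001 ~= 1, O: 3.0 ~= 3
Reduce by GCD to get the simplest whole-number ratio:

1:1:3


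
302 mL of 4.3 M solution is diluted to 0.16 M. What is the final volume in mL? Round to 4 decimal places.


Dilution: M1*V1 = M2*V2, solve for V2.
V2 = M1*V1 / M2
V2 = 4.3 * 302 / 0.16
V2 = 1298.6 / 0.16
V2 = 8116.25 mL, rounded to 4 dp:

8116.2500 mL


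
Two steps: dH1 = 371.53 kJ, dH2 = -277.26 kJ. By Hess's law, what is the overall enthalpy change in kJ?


Hess's law: enthalpy is a state function, so add the step enthalpies.
dH_total = dH1 + dH2 = 371.53 + (-277.26)
dH_total = 94.27 kJ:

94.27 kJ


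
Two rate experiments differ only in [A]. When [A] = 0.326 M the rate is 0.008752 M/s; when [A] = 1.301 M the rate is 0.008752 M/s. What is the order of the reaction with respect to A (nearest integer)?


Rate is proportional to [A]^n, so rate2/rate1 = ([A]2/[A]1)^n. Take logs to solve for n.
rate2/rate1 = 0.008752 / 0.008752 = 1.0
[A]2/[A]1 = 1.301 / 0.326 = 3.9908
n = ln(1.0) / ln(3.9908) = 0.0
Nearest integer order:

0


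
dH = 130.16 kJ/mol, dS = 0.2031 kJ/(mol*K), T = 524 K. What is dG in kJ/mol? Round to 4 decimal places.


Gibbs: dG = dH - T*dS (consistent units, dS already in kJ/(mol*K)).
T*dS = 524 * 0.2031 = 106.4244
dG = 130.16 - (106.4244)
dG = 23.7356 kJ/mol, rounded to 4 dp:

23.7356 kJ/mol


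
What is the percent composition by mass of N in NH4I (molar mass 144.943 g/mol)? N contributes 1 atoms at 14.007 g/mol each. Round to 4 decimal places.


pct = 100 * (n_elem * M_elem) / M_total
mass_contribution = 1 * 14.007 = 14.007 g/mol
pct = 100 * 14.007 / 144.943
pct = 9.66379887 %, rounded to 4 dp:

9.6638 %


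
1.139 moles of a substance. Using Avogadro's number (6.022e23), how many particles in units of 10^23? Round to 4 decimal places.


N = n * NA, then divide by 1e23 for the requested units.
N / 1e23 = n * 6.022
N / 1e23 = 1.139 * 6.022
N / 1e23 = 6.859058, rounded to 4 dp:

6.8591


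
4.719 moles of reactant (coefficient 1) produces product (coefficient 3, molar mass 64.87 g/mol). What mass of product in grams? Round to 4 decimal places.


Use the coefficient ratio to convert reactant moles to product moles, then multiply by the product's molar mass.
moles_P = moles_R * (coeff_P / coeff_R) = 4.719 * (3/1) = 14.157
mass_P = moles_P * M_P = 14.157 * 64.87
mass_P = 918.36459 g, rounded to 4 dp:

918.3646 g


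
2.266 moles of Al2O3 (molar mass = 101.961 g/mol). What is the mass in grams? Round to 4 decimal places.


mass = n * M
mass = 2.266 * 101.961
mass = 231.043626 g, rounded to 4 dp:

231.0436 g


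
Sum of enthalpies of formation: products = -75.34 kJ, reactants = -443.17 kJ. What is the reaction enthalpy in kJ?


dH_rxn = sum(dH_f products) - sum(dH_f reactants)
dH_rxn = -75.34 - (-443.17)
dH_rxn = 367.83 kJ:

367.83 kJ


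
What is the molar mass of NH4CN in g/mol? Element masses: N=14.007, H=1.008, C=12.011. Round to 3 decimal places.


M = sum(count * atomic_mass) over atoms.
M = 2*14.007 + 4*1.008 + 1*12.011
M = 28.014 + 4.032 + 12.011
M = 44.057 g/mol, rounded to 3 dp:

44.057 g/mol


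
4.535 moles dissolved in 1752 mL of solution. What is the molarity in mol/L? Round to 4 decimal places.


Convert volume to liters: V_L = V_mL / 1000.
V_L = 1752 / 1000 = 1.752 L
M = n / V_L = 4.535 / 1.752
M = 2.58847032 mol/L, rounded to 4 dp:

2.5885 mol/L


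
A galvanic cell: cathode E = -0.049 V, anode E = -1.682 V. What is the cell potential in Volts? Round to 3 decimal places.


Standard cell potential: E_cell = E_cathode - E_anode.
E_cell = -0.049 - (-1.682)
E_cell = 1.633 V, rounded to 3 dp:

1.633 V


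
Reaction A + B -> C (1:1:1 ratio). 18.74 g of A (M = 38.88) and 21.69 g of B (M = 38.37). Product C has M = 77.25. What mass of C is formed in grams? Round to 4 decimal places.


Find moles of each reactant; the smaller value is the limiting reagent in a 1:1:1 reaction, so moles_C equals moles of the limiter.
n_A = mass_A / M_A = 18.74 / 38.88 = 0.481996 mol
n_B = mass_B / M_B = 21.69 / 38.37 = 0.565285 mol
Limiting reagent: A (smaller), n_limiting = 0.481996 mol
mass_C = n_limiting * M_C = 0.481996 * 77.25
mass_C = 37.234191 g, rounded to 4 dp:

37.2342 g


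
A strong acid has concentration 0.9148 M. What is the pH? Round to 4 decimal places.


A strong acid dissociates completely, so [H+] equals the given concentration.
pH = -log10([H+]) = -log10(0.9148)
pH = 0.03867384, rounded to 4 dp:

0.0387


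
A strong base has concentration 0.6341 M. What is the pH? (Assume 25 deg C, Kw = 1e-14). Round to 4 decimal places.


A strong base dissociates completely, so [OH-] equals the given concentration.
pOH = -log10([OH-]) = -log10(0.6341) = 0.197842
pH = 14 - pOH = 14 - 0.197842
pH = 13.802158, rounded to 4 dp:

13.8022


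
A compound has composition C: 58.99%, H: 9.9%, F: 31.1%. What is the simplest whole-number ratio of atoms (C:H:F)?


Assume 100 g of compound, divide each mass% by atomic mass to get moles, then normalize by the smallest to get a raw atom ratio.
Moles per 100 g: C: 58.99/12.011 = 4.9113, H: 9.9/1.008 = 9.8214, F: 31.1/18.998 = 1.637
Raw ratio (divide by min = 1.637): C: 3.0, H: 6.0, F: 1.0
Multiply by 1 to clear fractions: C: 3.0 ~= 3, H: 6.0 ~= 6, F: 1.0 ~= 1
Reduce by GCD to get the simplest whole-number ratio:

3:6:1


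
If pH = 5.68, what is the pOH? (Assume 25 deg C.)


At 25 deg C, pH + pOH = 14.
pOH = 14 - pH = 14 - 5.68
pOH = 8.32:

8.32


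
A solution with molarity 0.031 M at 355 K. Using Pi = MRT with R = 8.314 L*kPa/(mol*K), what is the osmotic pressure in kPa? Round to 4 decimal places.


Osmotic pressure (van't Hoff): Pi = M*R*T.
RT = 8.314 * 355 = 2951.47
Pi = 0.031 * 2951.47
Pi = 91.49557 kPa, rounded to 4 dp:

91.4956 kPa


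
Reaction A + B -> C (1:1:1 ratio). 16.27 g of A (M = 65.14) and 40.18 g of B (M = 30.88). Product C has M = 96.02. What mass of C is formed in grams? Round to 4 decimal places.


Find moles of each reactant; the smaller value is the limiting reagent in a 1:1:1 reaction, so moles_C equals moles of the limiter.
n_A = mass_A / M_A = 16.27 / 65.14 = 0.24977 mol
n_B = mass_B / M_B = 40.18 / 30.88 = 1.301166 mol
Limiting reagent: A (smaller), n_limiting = 0.24977 mol
mass_C = n_limiting * M_C = 0.24977 * 96.02
mass_C = 23.9829154 g, rounded to 4 dp:

23.9829 g


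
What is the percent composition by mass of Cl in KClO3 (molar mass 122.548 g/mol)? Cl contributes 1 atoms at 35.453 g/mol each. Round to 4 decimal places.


pct = 100 * (n_elem * M_elem) / M_total
mass_contribution = 1 * 35.453 = 35.453 g/mol
pct = 100 * 35.453 / 122.548
pct = 28.9298887 %, rounded to 4 dp:

28.9299 %


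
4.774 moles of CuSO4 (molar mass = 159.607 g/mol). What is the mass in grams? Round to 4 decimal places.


mass = n * M
mass = 4.774 * 159.607
mass = 761.963818 g, rounded to 4 dp:

761.9638 g


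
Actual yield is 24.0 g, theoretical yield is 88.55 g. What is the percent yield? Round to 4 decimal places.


% yield = 100 * actual / theoretical
% yield = 100 * 24.0 / 88.55
% yield = 27.10333145 %, rounded to 4 dp:

27.1033 %


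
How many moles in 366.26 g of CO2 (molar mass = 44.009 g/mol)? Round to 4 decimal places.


n = mass / M
n = 366.26 / 44.009
n = 8.3223886 mol, rounded to 4 dp:

8.3224 mol


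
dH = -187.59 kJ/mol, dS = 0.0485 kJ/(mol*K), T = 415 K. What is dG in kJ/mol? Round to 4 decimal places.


Gibbs: dG = dH - T*dS (consistent units, dS already in kJ/(mol*K)).
T*dS = 415 * 0.0485 = 20.1275
dG = -187.59 - (20.1275)
dG = -207.7175 kJ/mol, rounded to 4 dp:

-207.7175 kJ/mol


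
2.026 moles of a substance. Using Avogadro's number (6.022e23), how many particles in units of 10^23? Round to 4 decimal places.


N = n * NA, then divide by 1e23 for the requested units.
N / 1e23 = n * 6.022
N / 1e23 = 2.026 * 6.022
N / 1e23 = 12.200572, rounded to 4 dp:

12.2006


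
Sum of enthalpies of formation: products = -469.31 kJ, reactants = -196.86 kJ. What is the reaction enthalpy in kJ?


dH_rxn = sum(dH_f products) - sum(dH_f reactants)
dH_rxn = -469.31 - (-196.86)
dH_rxn = -272.45 kJ:

-272.45 kJ


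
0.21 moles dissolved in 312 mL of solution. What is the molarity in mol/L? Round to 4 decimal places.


Convert volume to liters: V_L = V_mL / 1000.
V_L = 312 / 1000 = 0.312 L
M = n / V_L = 0.21 / 0.312
M = 0.67307692 mol/L, rounded to 4 dp:

0.6731 mol/L


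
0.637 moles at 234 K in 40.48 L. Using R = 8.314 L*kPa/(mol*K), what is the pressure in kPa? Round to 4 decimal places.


PV = nRT, solve for P = nRT / V.
nRT = 0.637 * 8.314 * 234 = 1239.2682
P = 1239.2682 / 40.48
P = 30.614333 kPa, rounded to 4 dp:

30.6143 kPa


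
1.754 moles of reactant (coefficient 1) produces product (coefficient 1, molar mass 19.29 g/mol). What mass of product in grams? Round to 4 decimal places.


Use the coefficient ratio to convert reactant moles to product moles, then multiply by the product's molar mass.
moles_P = moles_R * (coeff_P / coeff_R) = 1.754 * (1/1) = 1.754
mass_P = moles_P * M_P = 1.754 * 19.29
mass_P = 33.83466 g, rounded to 4 dp:

33.8347 g


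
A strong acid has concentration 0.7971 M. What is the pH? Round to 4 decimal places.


A strong acid dissociates completely, so [H+] equals the given concentration.
pH = -log10([H+]) = -log10(0.7971)
pH = 0.09848719, rounded to 4 dp:

0.0985


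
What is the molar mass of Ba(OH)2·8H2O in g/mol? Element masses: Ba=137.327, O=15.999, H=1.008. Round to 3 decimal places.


M = sum(count * atomic_mass) over atoms.
M = 1*137.327 + 10*15.999 + 18*1.008
M = 137.327 + 159.99 + 18.144
M = 315.461 g/mol, rounded to 3 dp:

315.461 g/mol


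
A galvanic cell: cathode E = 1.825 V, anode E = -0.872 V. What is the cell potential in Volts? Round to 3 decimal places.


Standard cell potential: E_cell = E_cathode - E_anode.
E_cell = 1.825 - (-0.872)
E_cell = 2.697 V, rounded to 3 dp:

2.697 V


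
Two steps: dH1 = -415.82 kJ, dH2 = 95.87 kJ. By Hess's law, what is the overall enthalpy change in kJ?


Hess's law: enthalpy is a state function, so add the step enthalpies.
dH_total = dH1 + dH2 = -415.82 + (95.87)
dH_total = -319.95 kJ:

-319.95 kJ


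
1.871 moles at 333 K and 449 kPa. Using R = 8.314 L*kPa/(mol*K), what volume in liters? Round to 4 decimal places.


PV = nRT, solve for V = nRT / P.
nRT = 1.871 * 8.314 * 333 = 5179.9795
V = 5179.9795 / 449
V = 11.53670267 L, rounded to 4 dp:

11.5367 L


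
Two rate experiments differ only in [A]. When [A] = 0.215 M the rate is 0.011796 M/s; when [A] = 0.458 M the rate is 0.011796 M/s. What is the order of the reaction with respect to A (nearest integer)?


Rate is proportional to [A]^n, so rate2/rate1 = ([A]2/[A]1)^n. Take logs to solve for n.
rate2/rate1 = 0.011796 / 0.011796 = 1.0
[A]2/[A]1 = 0.458 / 0.215 = 2.1302
n = ln(1.0) / ln(2.1302) = 0.0
Nearest integer order:

0


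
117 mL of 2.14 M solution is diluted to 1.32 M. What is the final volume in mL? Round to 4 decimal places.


Dilution: M1*V1 = M2*V2, solve for V2.
V2 = M1*V1 / M2
V2 = 2.14 * 117 / 1.32
V2 = 250.38 / 1.32
V2 = 189.68181818 mL, rounded to 4 dp:

189.6818 mL


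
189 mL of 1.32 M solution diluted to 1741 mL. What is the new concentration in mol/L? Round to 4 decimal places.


Dilution: M1*V1 = M2*V2, solve for M2.
M2 = M1*V1 / V2
M2 = 1.32 * 189 / 1741
M2 = 249.48 / 1741
M2 = 0.14329696 mol/L, rounded to 4 dp:

0.1433 mol/L


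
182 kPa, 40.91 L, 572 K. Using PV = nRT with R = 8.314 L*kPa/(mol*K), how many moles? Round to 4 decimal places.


PV = nRT, solve for n = PV / (RT).
PV = 182 * 40.91 = 7445.62
RT = 8.314 * 572 = 4755.608
n = 7445.62 / 4755.608
n = 1.56565049 mol, rounded to 4 dp:

1.5657 mol


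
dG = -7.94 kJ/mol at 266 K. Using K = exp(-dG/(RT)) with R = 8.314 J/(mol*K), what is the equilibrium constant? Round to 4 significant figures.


dG is in kJ/mol; multiply by 1000 to match R in J/(mol*K).
RT = 8.314 * 266 = 2211.524 J/mol
exponent = -dG*1000 / (RT) = -(-7.94*1000) / 2211.524 = 3.59028435
K = exp(3.59028435)
K = 36.244381, rounded to 4 significant figures:

36.24


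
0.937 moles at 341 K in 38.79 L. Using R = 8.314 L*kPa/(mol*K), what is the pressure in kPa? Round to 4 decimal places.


PV = nRT, solve for P = nRT / V.
nRT = 0.937 * 8.314 * 341 = 2656.4643
P = 2656.4643 / 38.79
P = 68.48322506 kPa, rounded to 4 dp:

68.4832 kPa


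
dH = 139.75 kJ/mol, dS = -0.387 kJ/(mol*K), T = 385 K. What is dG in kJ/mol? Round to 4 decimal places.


Gibbs: dG = dH - T*dS (consistent units, dS already in kJ/(mol*K)).
T*dS = 385 * -0.387 = -148.995
dG = 139.75 - (-148.995)
dG = 288.745 kJ/mol, rounded to 4 dp:

288.7450 kJ/mol


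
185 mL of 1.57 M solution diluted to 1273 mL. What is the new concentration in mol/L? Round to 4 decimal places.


Dilution: M1*V1 = M2*V2, solve for M2.
M2 = M1*V1 / V2
M2 = 1.57 * 185 / 1273
M2 = 290.45 / 1273
M2 = 0.22816182 mol/L, rounded to 4 dp:

0.2282 mol/L


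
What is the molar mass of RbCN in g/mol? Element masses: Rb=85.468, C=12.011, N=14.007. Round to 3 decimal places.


M = sum(count * atomic_mass) over atoms.
M = 1*85.468 + 1*12.011 + 1*14.007
M = 85.468 + 12.011 + 14.007
M = 111.486 g/mol, rounded to 3 dp:

111.486 g/mol


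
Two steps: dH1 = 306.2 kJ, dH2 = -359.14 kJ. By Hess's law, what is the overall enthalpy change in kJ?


Hess's law: enthalpy is a state function, so add the step enthalpies.
dH_total = dH1 + dH2 = 306.2 + (-359.14)
dH_total = -52.94 kJ:

-52.94 kJ


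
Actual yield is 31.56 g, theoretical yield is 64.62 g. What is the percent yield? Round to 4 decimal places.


% yield = 100 * actual / theoretical
% yield = 100 * 31.56 / 64.62
% yield = 48.83936862 %, rounded to 4 dp:

48.8394 %


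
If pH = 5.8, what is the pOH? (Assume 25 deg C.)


At 25 deg C, pH + pOH = 14.
pOH = 14 - pH = 14 - 5.8
pOH = 8.2:

8.20


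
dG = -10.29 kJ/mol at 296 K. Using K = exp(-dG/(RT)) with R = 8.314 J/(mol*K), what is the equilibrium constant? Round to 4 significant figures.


dG is in kJ/mol; multiply by 1000 to match R in J/(mol*K).
RT = 8.314 * 296 = 2460.944 J/mol
exponent = -dG*1000 / (RT) = -(-10.29*1000) / 2460.944 = 4.18132229
K = exp(4.18132229)
K = 65.452343, rounded to 4 significant figures:

65.45


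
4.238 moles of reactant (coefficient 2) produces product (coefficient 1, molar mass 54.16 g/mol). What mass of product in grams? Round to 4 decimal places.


Use the coefficient ratio to convert reactant moles to product moles, then multiply by the product's molar mass.
moles_P = moles_R * (coeff_P / coeff_R) = 4.238 * (1/2) = 2.119
mass_P = moles_P * M_P = 2.119 * 54.16
mass_P = 114.76504 g, rounded to 4 dp:

114.7650 g


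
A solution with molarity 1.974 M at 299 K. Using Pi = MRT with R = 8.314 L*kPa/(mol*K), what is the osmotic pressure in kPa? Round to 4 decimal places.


Osmotic pressure (van't Hoff): Pi = M*R*T.
RT = 8.314 * 299 = 2485.886
Pi = 1.974 * 2485.886
Pi = 4907.138964 kPa, rounded to 4 dp:

4907.1390 kPa


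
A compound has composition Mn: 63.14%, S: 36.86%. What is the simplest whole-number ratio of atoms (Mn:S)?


Assume 100 g of compound, divide each mass% by atomic mass to get moles, then normalize by the smallest to get a raw atom ratio.
Moles per 100 g: Mn: 63.14/54.938 = 1.1493, S: 36.86/32.065 = 1.1495
Raw ratio (divide by min = 1.1493): Mn: 1.0, S: 1.0
Multiply by 1 to clear fractions: Mn: 1.0 ~= 1, S: 1.0 ~= 1
Reduce by GCD to get the simplest whole-number ratio:

1:1


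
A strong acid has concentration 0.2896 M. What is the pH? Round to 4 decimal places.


A strong acid dissociates completely, so [H+] equals the given concentration.
pH = -log10([H+]) = -log10(0.2896)
pH = 0.53820144, rounded to 4 dp:

0.5382


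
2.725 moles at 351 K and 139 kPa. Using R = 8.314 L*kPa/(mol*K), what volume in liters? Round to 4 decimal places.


PV = nRT, solve for V = nRT / P.
nRT = 2.725 * 8.314 * 351 = 7952.1332
V = 7952.1332 / 139
V = 57.20959137 L, rounded to 4 dp:

57.2096 L


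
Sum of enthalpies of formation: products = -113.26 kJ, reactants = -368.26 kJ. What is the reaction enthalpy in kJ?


dH_rxn = sum(dH_f products) - sum(dH_f reactants)
dH_rxn = -113.26 - (-368.26)
dH_rxn = 255.0 kJ:

255.00 kJ


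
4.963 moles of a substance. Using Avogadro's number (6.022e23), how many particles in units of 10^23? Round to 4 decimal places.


N = n * NA, then divide by 1e23 for the requested units.
N / 1e23 = n * 6.022
N / 1e23 = 4.963 * 6.022
N / 1e23 = 29.887186, rounded to 4 dp:

29.8872


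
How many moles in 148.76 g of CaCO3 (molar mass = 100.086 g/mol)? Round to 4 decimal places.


n = mass / M
n = 148.76 / 100.086
n = 1.48632176 mol, rounded to 4 dp:

1.4863 mol


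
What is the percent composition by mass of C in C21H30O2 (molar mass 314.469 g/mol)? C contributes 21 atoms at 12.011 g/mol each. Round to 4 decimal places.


pct = 100 * (n_elem * M_elem) / M_total
mass_contribution = 21 * 12.011 = 252.231 g/mol
pct = 100 * 252.231 / 314.469
pct = 80.20854202 %, rounded to 4 dp:

80.2085 %


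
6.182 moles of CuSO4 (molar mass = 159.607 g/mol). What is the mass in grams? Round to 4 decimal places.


mass = n * M
mass = 6.182 * 159.607
mass = 986.690474 g, rounded to 4 dp:

986.6905 g


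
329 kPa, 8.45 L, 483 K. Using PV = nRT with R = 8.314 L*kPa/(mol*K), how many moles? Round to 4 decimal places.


PV = nRT, solve for n = PV / (RT).
PV = 329 * 8.45 = 2780.05
RT = 8.314 * 483 = 4015.662
n = 2780.05 / 4015.662
n = 0.69230179 mol, rounded to 4 dp:

0.6923 mol


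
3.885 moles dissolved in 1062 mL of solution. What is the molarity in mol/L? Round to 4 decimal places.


Convert volume to liters: V_L = V_mL / 1000.
V_L = 1062 / 1000 = 1.062 L
M = n / V_L = 3.885 / 1.062
M = 3.65819209 mol/L, rounded to 4 dp:

3.6582 mol/L


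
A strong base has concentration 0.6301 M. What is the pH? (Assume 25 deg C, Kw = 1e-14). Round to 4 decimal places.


A strong base dissociates completely, so [OH-] equals the given concentration.
pOH = -log10([OH-]) = -log10(0.6301) = 0.200591
pH = 14 - pOH = 14 - 0.200591
pH = 13.799409, rounded to 4 dp:

13.7994


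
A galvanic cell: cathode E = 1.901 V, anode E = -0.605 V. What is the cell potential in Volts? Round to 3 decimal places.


Standard cell potential: E_cell = E_cathode - E_anode.
E_cell = 1.901 - (-0.605)
E_cell = 2.506 V, rounded to 3 dp:

2.506 V


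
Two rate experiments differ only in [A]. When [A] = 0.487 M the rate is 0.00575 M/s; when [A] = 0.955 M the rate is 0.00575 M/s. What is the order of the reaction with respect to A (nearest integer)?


Rate is proportional to [A]^n, so rate2/rate1 = ([A]2/[A]1)^n. Take logs to solve for n.
rate2/rate1 = 0.00575 / 0.00575 = 1.0
[A]2/[A]1 = 0.955 / 0.487 = 1.961
n = ln(1.0) / ln(1.961) = 0.0
Nearest integer order:

0


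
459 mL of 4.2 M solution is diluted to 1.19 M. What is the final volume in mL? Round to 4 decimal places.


Dilution: M1*V1 = M2*V2, solve for V2.
V2 = M1*V1 / M2
V2 = 4.2 * 459 / 1.19
V2 = 1927.8 / 1.19
V2 = 1620.0 mL, rounded to 4 dp:

1620.0000 mL


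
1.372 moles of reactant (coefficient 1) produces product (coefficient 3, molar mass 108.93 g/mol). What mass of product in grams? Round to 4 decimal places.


Use the coefficient ratio to convert reactant moles to product moles, then multiply by the product's molar mass.
moles_P = moles_R * (coeff_P / coeff_R) = 1.372 * (3/1) = 4.116
mass_P = moles_P * M_P = 4.116 * 108.93
mass_P = 448.35588 g, rounded to 4 dp:

448.3559 g


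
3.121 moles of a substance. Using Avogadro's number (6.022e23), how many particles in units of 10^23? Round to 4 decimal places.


N = n * NA, then divide by 1e23 for the requested units.
N / 1e23 = n * 6.022
N / 1e23 = 3.121 * 6.022
N / 1e23 = 18.794662, rounded to 4 dp:

18.7947


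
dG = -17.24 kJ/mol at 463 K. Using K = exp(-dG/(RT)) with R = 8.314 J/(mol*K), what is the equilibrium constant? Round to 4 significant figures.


dG is in kJ/mol; multiply by 1000 to match R in J/(mol*K).
RT = 8.314 * 463 = 3849.382 J/mol
exponent = -dG*1000 / (RT) = -(-17.24*1000) / 3849.382 = 4.47864099
K = exp(4.47864099)
K = 88.114842, rounded to 4 significant figures:

88.11


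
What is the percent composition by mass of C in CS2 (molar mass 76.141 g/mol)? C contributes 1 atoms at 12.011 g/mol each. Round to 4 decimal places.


pct = 100 * (n_elem * M_elem) / M_total
mass_contribution = 1 * 12.011 = 12.011 g/mol
pct = 100 * 12.011 / 76.141
pct = 15.77468118 %, rounded to 4 dp:

15.7747 %


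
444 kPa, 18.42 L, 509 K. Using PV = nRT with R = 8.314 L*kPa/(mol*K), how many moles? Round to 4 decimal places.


PV = nRT, solve for n = PV / (RT).
PV = 444 * 18.42 = 8178.48
RT = 8.314 * 509 = 4231.826
n = 8178.48 / 4231.826
n = 1.93261254 mol, rounded to 4 dp:

1.9326 mol


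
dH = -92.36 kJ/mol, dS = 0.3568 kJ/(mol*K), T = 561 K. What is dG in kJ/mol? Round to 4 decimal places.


Gibbs: dG = dH - T*dS (consistent units, dS already in kJ/(mol*K)).
T*dS = 561 * 0.3568 = 200.1648
dG = -92.36 - (200.1648)
dG = -292.5248 kJ/mol, rounded to 4 dp:

-292.5248 kJ/mol


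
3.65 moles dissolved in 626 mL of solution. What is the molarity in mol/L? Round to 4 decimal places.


Convert volume to liters: V_L = V_mL / 1000.
V_L = 626 / 1000 = 0.626 L
M = n / V_L = 3.65 / 0.626
M = 5.83067093 mol/L, rounded to 4 dp:

5.8307 mol/L


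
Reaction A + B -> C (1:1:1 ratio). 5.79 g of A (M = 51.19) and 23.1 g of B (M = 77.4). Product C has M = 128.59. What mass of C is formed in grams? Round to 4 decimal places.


Find moles of each reactant; the smaller value is the limiting reagent in a 1:1:1 reaction, so moles_C equals moles of the limiter.
n_A = mass_A / M_A = 5.79 / 51.19 = 0.113108 mol
n_B = mass_B / M_B = 23.1 / 77.4 = 0.29845 mol
Limiting reagent: A (smaller), n_limiting = 0.113108 mol
mass_C = n_limiting * M_C = 0.113108 * 128.59
mass_C = 14.54455772 g, rounded to 4 dp:

14.5446 g


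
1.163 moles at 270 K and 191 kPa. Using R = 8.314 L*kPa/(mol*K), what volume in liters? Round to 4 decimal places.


PV = nRT, solve for V = nRT / P.
nRT = 1.163 * 8.314 * 270 = 2610.6791
V = 2610.6791 / 191
V = 13.66847696 L, rounded to 4 dp:

13.6685 L


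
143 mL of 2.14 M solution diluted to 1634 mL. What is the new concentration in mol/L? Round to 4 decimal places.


Dilution: M1*V1 = M2*V2, solve for M2.
M2 = M1*V1 / V2
M2 = 2.14 * 143 / 1634
M2 = 306.02 / 1634
M2 = 0.18728274 mol/L, rounded to 4 dp:

0.1873 mol/L


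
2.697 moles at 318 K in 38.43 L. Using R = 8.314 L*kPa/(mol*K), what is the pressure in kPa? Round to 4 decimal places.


PV = nRT, solve for P = nRT / V.
nRT = 2.697 * 8.314 * 318 = 7130.4688
P = 7130.4688 / 38.43
P = 185.54433515 kPa, rounded to 4 dp:

185.5443 kPa


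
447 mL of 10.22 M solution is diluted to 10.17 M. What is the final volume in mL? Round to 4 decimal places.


Dilution: M1*V1 = M2*V2, solve for V2.
V2 = M1*V1 / M2
V2 = 10.22 * 447 / 10.17
V2 = 4568.34 / 10.17
V2 = 449.19764012 mL, rounded to 4 dp:

449.1976 mL


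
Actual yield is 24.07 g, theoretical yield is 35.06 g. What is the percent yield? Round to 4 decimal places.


% yield = 100 * actual / theoretical
% yield = 100 * 24.07 / 35.06
% yield = 68.65373645 %, rounded to 4 dp:

68.6537 %


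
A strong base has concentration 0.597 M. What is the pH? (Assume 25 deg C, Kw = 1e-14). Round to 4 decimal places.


A strong base dissociates completely, so [OH-] equals the given concentration.
pOH = -log10([OH-]) = -log10(0.597) = 0.224026
pH = 14 - pOH = 14 - 0.224026
pH = 13.775974, rounded to 4 dp:

13.7760


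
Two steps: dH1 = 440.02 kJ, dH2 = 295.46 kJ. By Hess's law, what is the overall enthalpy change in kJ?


Hess's law: enthalpy is a state function, so add the step enthalpies.
dH_total = dH1 + dH2 = 440.02 + (295.46)
dH_total = 735.48 kJ:

735.48 kJ


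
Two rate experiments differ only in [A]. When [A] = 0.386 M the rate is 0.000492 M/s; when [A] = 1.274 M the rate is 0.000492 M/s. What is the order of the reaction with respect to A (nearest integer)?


Rate is proportional to [A]^n, so rate2/rate1 = ([A]2/[A]1)^n. Take logs to solve for n.
rate2/rate1 = 0.000492 / 0.000492 = 1.0
[A]2/[A]1 = 1.274 / 0.386 = 3.3005
n = ln(1.0) / ln(3.3005) = 0.0
Nearest integer order:

0


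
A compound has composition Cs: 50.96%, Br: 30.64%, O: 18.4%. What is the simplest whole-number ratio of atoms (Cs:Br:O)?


Assume 100 g of compound, divide each mass% by atomic mass to get moles, then normalize by the smallest to get a raw atom ratio.
Moles per 100 g: Cs: 50.96/132.905 = 0.3834, Br: 30.64/79.904 = 0.3835, O: 18.4/15.999 = 1.1501
Raw ratio (divide by min = 0.3834): Cs: 1.0, Br: 1.0, O: 2.999
Multiply by 1 to clear fractions: Cs: 1.0 ~= 1, Br: 1.0 ~= 1, O: 2.999 ~= 3
Reduce by GCD to get the simplest whole-number ratio:

1:1:3


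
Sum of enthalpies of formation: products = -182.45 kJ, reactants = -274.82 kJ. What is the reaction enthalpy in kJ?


dH_rxn = sum(dH_f products) - sum(dH_f reactants)
dH_rxn = -182.45 - (-274.82)
dH_rxn = 92.37 kJ:

92.37 kJ


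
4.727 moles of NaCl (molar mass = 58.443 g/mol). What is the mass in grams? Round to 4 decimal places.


mass = n * M
mass = 4.727 * 58.443
mass = 276.260061 g, rounded to 4 dp:

276.2601 g


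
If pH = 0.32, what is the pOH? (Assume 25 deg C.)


At 25 deg C, pH + pOH = 14.
pOH = 14 - pH = 14 - 0.32
pOH = 13.68:

13.68


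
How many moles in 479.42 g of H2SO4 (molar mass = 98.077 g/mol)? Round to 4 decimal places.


n = mass / M
n = 479.42 / 98.077
n = 4.88820009 mol, rounded to 4 dp:

4.8882 mol


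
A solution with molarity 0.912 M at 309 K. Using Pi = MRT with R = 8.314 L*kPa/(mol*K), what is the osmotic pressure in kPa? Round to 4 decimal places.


Osmotic pressure (van't Hoff): Pi = M*R*T.
RT = 8.314 * 309 = 2569.026
Pi = 0.912 * 2569.026
Pi = 2342.951712 kPa, rounded to 4 dp:

2342.9517 kPa


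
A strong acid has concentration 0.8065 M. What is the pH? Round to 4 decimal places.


A strong acid dissociates completely, so [H+] equals the given concentration.
pH = -log10([H+]) = -log10(0.8065)
pH = 0.09339563, rounded to 4 dp:

0.0934


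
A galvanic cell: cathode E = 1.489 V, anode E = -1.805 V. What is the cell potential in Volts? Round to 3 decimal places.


Standard cell potential: E_cell = E_cathode - E_anode.
E_cell = 1.489 - (-1.805)
E_cell = 3.294 V, rounded to 3 dp:

3.294 V


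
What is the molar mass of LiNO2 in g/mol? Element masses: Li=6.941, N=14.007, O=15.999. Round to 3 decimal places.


M = sum(count * atomic_mass) over atoms.
M = 1*6.941 + 1*14.007 + 2*15.999
M = 6.941 + 14.007 + 31.998
M = 52.946 g/mol, rounded to 3 dp:

52.946 g/mol
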